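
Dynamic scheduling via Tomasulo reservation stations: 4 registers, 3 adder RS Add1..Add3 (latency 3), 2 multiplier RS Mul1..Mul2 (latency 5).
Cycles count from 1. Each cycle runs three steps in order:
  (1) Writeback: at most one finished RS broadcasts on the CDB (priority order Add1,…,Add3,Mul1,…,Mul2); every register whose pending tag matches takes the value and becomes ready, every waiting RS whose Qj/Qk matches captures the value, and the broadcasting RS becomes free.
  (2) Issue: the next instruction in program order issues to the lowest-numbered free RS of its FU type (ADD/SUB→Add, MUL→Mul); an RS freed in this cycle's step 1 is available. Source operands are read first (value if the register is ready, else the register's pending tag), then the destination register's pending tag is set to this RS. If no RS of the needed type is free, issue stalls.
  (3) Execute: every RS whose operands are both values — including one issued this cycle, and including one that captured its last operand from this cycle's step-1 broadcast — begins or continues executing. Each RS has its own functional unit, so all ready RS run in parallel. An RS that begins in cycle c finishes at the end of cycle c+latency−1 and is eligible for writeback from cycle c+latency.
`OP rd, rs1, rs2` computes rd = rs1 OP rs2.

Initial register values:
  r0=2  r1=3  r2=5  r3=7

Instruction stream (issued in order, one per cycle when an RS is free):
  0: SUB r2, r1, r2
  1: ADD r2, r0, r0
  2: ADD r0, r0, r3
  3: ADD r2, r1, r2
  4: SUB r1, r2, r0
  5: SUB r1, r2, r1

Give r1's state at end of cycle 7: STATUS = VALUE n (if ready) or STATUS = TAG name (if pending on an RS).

STATUS = TAG Add3

  c1: issue SUB r2<-Add1  regs: r0:2,r1:3,r2:Add1,r3:7
  c2: issue ADD r2<-Add2  regs: r0:2,r1:3,r2:Add2,r3:7
  c3: issue ADD r0<-Add3  regs: r0:Add3,r1:3,r2:Add2,r3:7
  c4: CDB Add1=-2; issue ADD r2<-Add1  regs: r0:Add3,r1:3,r2:Add1,r3:7
  c5: CDB Add2=4; issue SUB r1<-Add2  regs: r0:Add3,r1:Add2,r2:Add1,r3:7
  c6: CDB Add3=9; issue SUB r1<-Add3  regs: r0:9,r1:Add3,r2:Add1,r3:7
  c7: -  regs: r0:9,r1:Add3,r2:Add1,r3:7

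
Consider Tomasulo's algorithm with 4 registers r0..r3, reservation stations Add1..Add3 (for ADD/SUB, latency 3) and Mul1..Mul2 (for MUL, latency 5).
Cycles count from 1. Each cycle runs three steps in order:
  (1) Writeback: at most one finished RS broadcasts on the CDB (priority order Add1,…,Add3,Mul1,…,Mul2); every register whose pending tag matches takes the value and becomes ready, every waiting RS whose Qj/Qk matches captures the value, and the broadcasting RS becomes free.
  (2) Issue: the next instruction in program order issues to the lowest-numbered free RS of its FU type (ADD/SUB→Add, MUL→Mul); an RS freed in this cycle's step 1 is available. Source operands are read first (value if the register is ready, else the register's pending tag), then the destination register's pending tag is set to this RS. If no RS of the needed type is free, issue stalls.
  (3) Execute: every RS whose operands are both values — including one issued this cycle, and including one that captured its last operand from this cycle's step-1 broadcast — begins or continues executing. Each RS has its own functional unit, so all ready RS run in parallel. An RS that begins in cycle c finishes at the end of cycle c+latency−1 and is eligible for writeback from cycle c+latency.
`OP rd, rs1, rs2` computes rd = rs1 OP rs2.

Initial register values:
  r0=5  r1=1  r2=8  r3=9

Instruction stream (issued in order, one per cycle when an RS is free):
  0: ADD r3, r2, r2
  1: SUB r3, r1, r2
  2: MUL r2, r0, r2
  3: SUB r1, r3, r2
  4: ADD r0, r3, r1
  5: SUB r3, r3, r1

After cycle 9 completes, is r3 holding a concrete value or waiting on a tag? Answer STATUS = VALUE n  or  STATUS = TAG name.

STATUS = TAG Add3

c1: issue ADD r3<-Add1 | r0:5,r1:1,r2:8,r3:Add1
c2: issue SUB r3<-Add2 | r0:5,r1:1,r2:8,r3:Add2
c3: issue MUL r2<-Mul1 | r0:5,r1:1,r2:Mul1,r3:Add2
c4: CDB Add1=16; issue SUB r1<-Add1 | r0:5,r1:Add1,r2:Mul1,r3:Add2
c5: CDB Add2=-7; issue ADD r0<-Add2 | r0:Add2,r1:Add1,r2:Mul1,r3:-7
c6: issue SUB r3<-Add3 | r0:Add2,r1:Add1,r2:Mul1,r3:Add3
c7: - | r0:Add2,r1:Add1,r2:Mul1,r3:Add3
c8: CDB Mul1=40 | r0:Add2,r1:Add1,r2:40,r3:Add3
c9: - | r0:Add2,r1:Add1,r2:40,r3:Add3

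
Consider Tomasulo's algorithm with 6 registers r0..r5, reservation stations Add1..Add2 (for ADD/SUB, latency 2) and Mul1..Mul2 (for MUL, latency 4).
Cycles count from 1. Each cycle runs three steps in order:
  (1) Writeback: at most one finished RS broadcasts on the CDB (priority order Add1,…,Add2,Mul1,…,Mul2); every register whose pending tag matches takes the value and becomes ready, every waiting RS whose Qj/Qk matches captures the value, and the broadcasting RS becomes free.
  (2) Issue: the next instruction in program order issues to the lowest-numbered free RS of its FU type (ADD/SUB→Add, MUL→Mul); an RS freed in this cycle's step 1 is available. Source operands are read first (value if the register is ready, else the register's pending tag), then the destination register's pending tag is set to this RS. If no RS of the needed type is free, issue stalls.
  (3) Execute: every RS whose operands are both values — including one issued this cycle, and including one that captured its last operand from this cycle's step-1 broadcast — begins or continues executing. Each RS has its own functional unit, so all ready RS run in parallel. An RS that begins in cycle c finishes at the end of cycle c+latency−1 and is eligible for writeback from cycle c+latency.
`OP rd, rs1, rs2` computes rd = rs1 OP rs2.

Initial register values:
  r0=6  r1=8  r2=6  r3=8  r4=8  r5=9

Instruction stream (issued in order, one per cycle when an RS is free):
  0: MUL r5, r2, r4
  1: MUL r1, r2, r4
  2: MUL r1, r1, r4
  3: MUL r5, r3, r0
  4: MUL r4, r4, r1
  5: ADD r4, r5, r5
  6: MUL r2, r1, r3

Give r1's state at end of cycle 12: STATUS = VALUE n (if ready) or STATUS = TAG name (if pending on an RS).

  c1: issue MUL r5<-Mul1  regs: r0:6,r1:8,r2:6,r3:8,r4:8,r5:Mul1
  c2: issue MUL r1<-Mul2  regs: r0:6,r1:Mul2,r2:6,r3:8,r4:8,r5:Mul1
  c3: stall  regs: r0:6,r1:Mul2,r2:6,r3:8,r4:8,r5:Mul1
  c4: stall  regs: r0:6,r1:Mul2,r2:6,r3:8,r4:8,r5:Mul1
  c5: CDB Mul1=48; issue MUL r1<-Mul1  regs: r0:6,r1:Mul1,r2:6,r3:8,r4:8,r5:48
  c6: CDB Mul2=48; issue MUL r5<-Mul2  regs: r0:6,r1:Mul1,r2:6,r3:8,r4:8,r5:Mul2
  c7: stall  regs: r0:6,r1:Mul1,r2:6,r3:8,r4:8,r5:Mul2
  c8: stall  regs: r0:6,r1:Mul1,r2:6,r3:8,r4:8,r5:Mul2
  c9: stall  regs: r0:6,r1:Mul1,r2:6,r3:8,r4:8,r5:Mul2
  c10: CDB Mul1=384; issue MUL r4<-Mul1  regs: r0:6,r1:384,r2:6,r3:8,r4:Mul1,r5:Mul2
  c11: CDB Mul2=48; issue ADD r4<-Add1  regs: r0:6,r1:384,r2:6,r3:8,r4:Add1,r5:48
  c12: issue MUL r2<-Mul2  regs: r0:6,r1:384,r2:Mul2,r3:8,r4:Add1,r5:48

STATUS = VALUE 384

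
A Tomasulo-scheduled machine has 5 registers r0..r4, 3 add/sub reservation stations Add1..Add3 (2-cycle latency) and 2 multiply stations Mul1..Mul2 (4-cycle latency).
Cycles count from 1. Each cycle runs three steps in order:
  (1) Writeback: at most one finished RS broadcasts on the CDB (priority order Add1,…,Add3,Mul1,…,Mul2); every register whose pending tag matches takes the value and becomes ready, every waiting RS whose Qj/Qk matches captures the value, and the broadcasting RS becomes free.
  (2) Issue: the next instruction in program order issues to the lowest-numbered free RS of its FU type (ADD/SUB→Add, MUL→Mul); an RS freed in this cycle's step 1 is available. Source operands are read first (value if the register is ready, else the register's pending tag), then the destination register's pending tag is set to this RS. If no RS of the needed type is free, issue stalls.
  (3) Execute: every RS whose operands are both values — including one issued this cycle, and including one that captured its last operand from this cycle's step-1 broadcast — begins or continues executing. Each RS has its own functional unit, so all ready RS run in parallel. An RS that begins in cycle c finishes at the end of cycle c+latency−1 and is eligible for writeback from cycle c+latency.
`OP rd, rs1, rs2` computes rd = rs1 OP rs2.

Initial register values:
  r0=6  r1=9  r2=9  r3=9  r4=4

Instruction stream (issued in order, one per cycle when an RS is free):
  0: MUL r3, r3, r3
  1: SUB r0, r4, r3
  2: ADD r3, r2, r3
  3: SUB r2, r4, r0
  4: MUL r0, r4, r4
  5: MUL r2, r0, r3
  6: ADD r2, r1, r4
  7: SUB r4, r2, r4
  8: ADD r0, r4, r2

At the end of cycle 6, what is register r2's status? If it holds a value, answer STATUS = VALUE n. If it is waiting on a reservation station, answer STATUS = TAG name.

STATUS = TAG Mul2

c1: issue MUL r3<-Mul1 | r0:6,r1:9,r2:9,r3:Mul1,r4:4
c2: issue SUB r0<-Add1 | r0:Add1,r1:9,r2:9,r3:Mul1,r4:4
c3: issue ADD r3<-Add2 | r0:Add1,r1:9,r2:9,r3:Add2,r4:4
c4: issue SUB r2<-Add3 | r0:Add1,r1:9,r2:Add3,r3:Add2,r4:4
c5: CDB Mul1=81; issue MUL r0<-Mul1 | r0:Mul1,r1:9,r2:Add3,r3:Add2,r4:4
c6: issue MUL r2<-Mul2 | r0:Mul1,r1:9,r2:Mul2,r3:Add2,r4:4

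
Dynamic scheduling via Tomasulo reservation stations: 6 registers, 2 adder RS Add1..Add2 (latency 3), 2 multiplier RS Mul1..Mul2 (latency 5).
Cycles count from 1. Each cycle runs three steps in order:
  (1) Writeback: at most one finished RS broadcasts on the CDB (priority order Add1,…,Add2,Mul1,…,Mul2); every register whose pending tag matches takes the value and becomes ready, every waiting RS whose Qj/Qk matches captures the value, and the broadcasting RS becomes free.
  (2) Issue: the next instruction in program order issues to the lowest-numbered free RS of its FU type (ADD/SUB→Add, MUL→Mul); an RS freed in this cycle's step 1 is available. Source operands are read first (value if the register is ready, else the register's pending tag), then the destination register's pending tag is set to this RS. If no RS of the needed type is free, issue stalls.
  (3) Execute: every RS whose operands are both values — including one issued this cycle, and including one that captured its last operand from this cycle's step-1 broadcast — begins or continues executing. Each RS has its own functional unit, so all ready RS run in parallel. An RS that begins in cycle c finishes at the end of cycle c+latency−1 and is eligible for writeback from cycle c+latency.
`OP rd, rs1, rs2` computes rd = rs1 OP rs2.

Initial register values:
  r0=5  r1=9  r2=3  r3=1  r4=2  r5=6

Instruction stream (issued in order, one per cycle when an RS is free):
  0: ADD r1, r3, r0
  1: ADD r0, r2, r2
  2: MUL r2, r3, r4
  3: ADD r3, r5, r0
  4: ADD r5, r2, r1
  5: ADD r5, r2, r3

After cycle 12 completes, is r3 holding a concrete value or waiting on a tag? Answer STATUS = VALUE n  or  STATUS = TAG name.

c1: issue ADD r1<-Add1 | r0:5,r1:Add1,r2:3,r3:1,r4:2,r5:6
c2: issue ADD r0<-Add2 | r0:Add2,r1:Add1,r2:3,r3:1,r4:2,r5:6
c3: issue MUL r2<-Mul1 | r0:Add2,r1:Add1,r2:Mul1,r3:1,r4:2,r5:6
c4: CDB Add1=6; issue ADD r3<-Add1 | r0:Add2,r1:6,r2:Mul1,r3:Add1,r4:2,r5:6
c5: CDB Add2=6; issue ADD r5<-Add2 | r0:6,r1:6,r2:Mul1,r3:Add1,r4:2,r5:Add2
c6: stall | r0:6,r1:6,r2:Mul1,r3:Add1,r4:2,r5:Add2
c7: stall | r0:6,r1:6,r2:Mul1,r3:Add1,r4:2,r5:Add2
c8: CDB Add1=12; issue ADD r5<-Add1 | r0:6,r1:6,r2:Mul1,r3:12,r4:2,r5:Add1
c9: CDB Mul1=2 | r0:6,r1:6,r2:2,r3:12,r4:2,r5:Add1
c10: - | r0:6,r1:6,r2:2,r3:12,r4:2,r5:Add1
c11: - | r0:6,r1:6,r2:2,r3:12,r4:2,r5:Add1
c12: CDB Add1=14 | r0:6,r1:6,r2:2,r3:12,r4:2,r5:14

STATUS = VALUE 12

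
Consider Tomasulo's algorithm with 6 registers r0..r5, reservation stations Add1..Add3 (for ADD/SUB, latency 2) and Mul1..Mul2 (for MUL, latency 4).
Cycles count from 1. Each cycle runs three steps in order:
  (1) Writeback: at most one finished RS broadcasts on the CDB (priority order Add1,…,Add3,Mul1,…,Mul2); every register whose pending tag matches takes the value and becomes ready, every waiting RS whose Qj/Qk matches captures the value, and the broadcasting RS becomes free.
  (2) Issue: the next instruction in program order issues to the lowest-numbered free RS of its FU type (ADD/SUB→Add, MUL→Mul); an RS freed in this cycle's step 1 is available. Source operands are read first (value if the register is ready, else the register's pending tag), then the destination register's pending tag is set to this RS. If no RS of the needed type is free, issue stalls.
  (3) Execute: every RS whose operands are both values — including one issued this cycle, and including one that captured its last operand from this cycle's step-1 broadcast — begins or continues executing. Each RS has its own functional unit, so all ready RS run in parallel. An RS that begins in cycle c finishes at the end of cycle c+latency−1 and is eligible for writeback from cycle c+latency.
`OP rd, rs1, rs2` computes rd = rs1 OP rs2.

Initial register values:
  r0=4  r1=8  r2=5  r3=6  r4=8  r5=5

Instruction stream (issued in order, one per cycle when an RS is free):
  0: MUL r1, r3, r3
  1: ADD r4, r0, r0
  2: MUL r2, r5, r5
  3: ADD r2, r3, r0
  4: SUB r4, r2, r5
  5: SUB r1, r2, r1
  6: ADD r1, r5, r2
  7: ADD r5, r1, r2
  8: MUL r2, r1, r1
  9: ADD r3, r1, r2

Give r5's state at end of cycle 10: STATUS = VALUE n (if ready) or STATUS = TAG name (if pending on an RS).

c1: issue MUL r1<-Mul1 | r0:4,r1:Mul1,r2:5,r3:6,r4:8,r5:5
c2: issue ADD r4<-Add1 | r0:4,r1:Mul1,r2:5,r3:6,r4:Add1,r5:5
c3: issue MUL r2<-Mul2 | r0:4,r1:Mul1,r2:Mul2,r3:6,r4:Add1,r5:5
c4: CDB Add1=8; issue ADD r2<-Add1 | r0:4,r1:Mul1,r2:Add1,r3:6,r4:8,r5:5
c5: CDB Mul1=36; issue SUB r4<-Add2 | r0:4,r1:36,r2:Add1,r3:6,r4:Add2,r5:5
c6: CDB Add1=10; issue SUB r1<-Add1 | r0:4,r1:Add1,r2:10,r3:6,r4:Add2,r5:5
c7: CDB Mul2=25; issue ADD r1<-Add3 | r0:4,r1:Add3,r2:10,r3:6,r4:Add2,r5:5
c8: CDB Add1=-26; issue ADD r5<-Add1 | r0:4,r1:Add3,r2:10,r3:6,r4:Add2,r5:Add1
c9: CDB Add2=5; issue MUL r2<-Mul1 | r0:4,r1:Add3,r2:Mul1,r3:6,r4:5,r5:Add1
c10: CDB Add3=15; issue ADD r3<-Add2 | r0:4,r1:15,r2:Mul1,r3:Add2,r4:5,r5:Add1

STATUS = TAG Add1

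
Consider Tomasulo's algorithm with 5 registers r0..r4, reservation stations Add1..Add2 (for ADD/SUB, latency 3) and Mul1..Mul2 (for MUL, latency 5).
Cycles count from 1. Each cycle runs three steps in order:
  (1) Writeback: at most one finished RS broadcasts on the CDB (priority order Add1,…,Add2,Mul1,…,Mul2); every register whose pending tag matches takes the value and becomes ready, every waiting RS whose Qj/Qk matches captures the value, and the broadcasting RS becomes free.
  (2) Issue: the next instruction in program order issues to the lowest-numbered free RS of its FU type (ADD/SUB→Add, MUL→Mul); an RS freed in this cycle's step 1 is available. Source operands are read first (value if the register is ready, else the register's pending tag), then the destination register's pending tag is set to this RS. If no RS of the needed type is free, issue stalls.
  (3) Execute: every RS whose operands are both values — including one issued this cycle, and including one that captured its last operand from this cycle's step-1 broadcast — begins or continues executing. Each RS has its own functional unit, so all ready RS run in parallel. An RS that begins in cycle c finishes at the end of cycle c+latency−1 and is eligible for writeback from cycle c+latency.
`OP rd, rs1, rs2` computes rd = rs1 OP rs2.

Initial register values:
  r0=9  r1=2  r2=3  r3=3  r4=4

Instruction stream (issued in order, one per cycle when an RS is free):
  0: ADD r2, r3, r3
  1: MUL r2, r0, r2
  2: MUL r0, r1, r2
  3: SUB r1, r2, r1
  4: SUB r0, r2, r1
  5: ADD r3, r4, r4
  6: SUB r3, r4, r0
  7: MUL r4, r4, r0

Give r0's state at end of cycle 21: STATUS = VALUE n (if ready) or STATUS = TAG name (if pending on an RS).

c1: issue ADD r2<-Add1 | r0:9,r1:2,r2:Add1,r3:3,r4:4
c2: issue MUL r2<-Mul1 | r0:9,r1:2,r2:Mul1,r3:3,r4:4
c3: issue MUL r0<-Mul2 | r0:Mul2,r1:2,r2:Mul1,r3:3,r4:4
c4: CDB Add1=6; issue SUB r1<-Add1 | r0:Mul2,r1:Add1,r2:Mul1,r3:3,r4:4
c5: issue SUB r0<-Add2 | r0:Add2,r1:Add1,r2:Mul1,r3:3,r4:4
c6: stall | r0:Add2,r1:Add1,r2:Mul1,r3:3,r4:4
c7: stall | r0:Add2,r1:Add1,r2:Mul1,r3:3,r4:4
c8: stall | r0:Add2,r1:Add1,r2:Mul1,r3:3,r4:4
c9: CDB Mul1=54; stall | r0:Add2,r1:Add1,r2:54,r3:3,r4:4
c10: stall | r0:Add2,r1:Add1,r2:54,r3:3,r4:4
c11: stall | r0:Add2,r1:Add1,r2:54,r3:3,r4:4
c12: CDB Add1=52; issue ADD r3<-Add1 | r0:Add2,r1:52,r2:54,r3:Add1,r4:4
c13: stall | r0:Add2,r1:52,r2:54,r3:Add1,r4:4
c14: CDB Mul2=108; stall | r0:Add2,r1:52,r2:54,r3:Add1,r4:4
c15: CDB Add1=8; issue SUB r3<-Add1 | r0:Add2,r1:52,r2:54,r3:Add1,r4:4
c16: CDB Add2=2; issue MUL r4<-Mul1 | r0:2,r1:52,r2:54,r3:Add1,r4:Mul1
c17: - | r0:2,r1:52,r2:54,r3:Add1,r4:Mul1
c18: - | r0:2,r1:52,r2:54,r3:Add1,r4:Mul1
c19: CDB Add1=2 | r0:2,r1:52,r2:54,r3:2,r4:Mul1
c20: - | r0:2,r1:52,r2:54,r3:2,r4:Mul1
c21: CDB Mul1=8 | r0:2,r1:52,r2:54,r3:2,r4:8

STATUS = VALUE 2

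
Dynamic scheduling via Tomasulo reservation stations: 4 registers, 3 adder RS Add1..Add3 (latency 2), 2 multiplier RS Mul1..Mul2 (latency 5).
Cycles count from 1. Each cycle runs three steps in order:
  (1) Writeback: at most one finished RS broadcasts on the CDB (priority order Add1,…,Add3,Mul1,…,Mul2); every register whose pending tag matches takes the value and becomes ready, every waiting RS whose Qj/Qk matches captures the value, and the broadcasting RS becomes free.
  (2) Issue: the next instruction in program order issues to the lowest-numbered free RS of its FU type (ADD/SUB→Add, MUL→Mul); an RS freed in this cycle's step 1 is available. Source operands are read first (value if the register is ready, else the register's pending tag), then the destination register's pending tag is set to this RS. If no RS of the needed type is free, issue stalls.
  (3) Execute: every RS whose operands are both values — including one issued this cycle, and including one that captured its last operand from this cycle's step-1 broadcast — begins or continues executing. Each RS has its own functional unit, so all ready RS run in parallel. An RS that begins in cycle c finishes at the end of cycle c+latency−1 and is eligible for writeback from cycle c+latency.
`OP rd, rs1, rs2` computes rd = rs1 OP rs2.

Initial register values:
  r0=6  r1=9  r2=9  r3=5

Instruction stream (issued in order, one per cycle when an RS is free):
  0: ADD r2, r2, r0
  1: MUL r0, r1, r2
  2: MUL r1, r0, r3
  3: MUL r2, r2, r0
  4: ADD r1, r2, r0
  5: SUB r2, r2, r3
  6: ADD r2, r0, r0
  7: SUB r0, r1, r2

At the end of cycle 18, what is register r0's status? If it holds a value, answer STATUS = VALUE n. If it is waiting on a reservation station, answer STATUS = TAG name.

STATUS = VALUE 1890

  c1: issue ADD r2<-Add1  regs: r0:6,r1:9,r2:Add1,r3:5
  c2: issue MUL r0<-Mul1  regs: r0:Mul1,r1:9,r2:Add1,r3:5
  c3: CDB Add1=15; issue MUL r1<-Mul2  regs: r0:Mul1,r1:Mul2,r2:15,r3:5
  c4: stall  regs: r0:Mul1,r1:Mul2,r2:15,r3:5
  c5: stall  regs: r0:Mul1,r1:Mul2,r2:15,r3:5
  c6: stall  regs: r0:Mul1,r1:Mul2,r2:15,r3:5
  c7: stall  regs: r0:Mul1,r1:Mul2,r2:15,r3:5
  c8: CDB Mul1=135; issue MUL r2<-Mul1  regs: r0:135,r1:Mul2,r2:Mul1,r3:5
  c9: issue ADD r1<-Add1  regs: r0:135,r1:Add1,r2:Mul1,r3:5
  c10: issue SUB r2<-Add2  regs: r0:135,r1:Add1,r2:Add2,r3:5
  c11: issue ADD r2<-Add3  regs: r0:135,r1:Add1,r2:Add3,r3:5
  c12: stall  regs: r0:135,r1:Add1,r2:Add3,r3:5
  c13: CDB Add3=270; issue SUB r0<-Add3  regs: r0:Add3,r1:Add1,r2:270,r3:5
  c14: CDB Mul1=2025  regs: r0:Add3,r1:Add1,r2:270,r3:5
  c15: CDB Mul2=675  regs: r0:Add3,r1:Add1,r2:270,r3:5
  c16: CDB Add1=2160  regs: r0:Add3,r1:2160,r2:270,r3:5
  c17: CDB Add2=2020  regs: r0:Add3,r1:2160,r2:270,r3:5
  c18: CDB Add3=1890  regs: r0:1890,r1:2160,r2:270,r3:5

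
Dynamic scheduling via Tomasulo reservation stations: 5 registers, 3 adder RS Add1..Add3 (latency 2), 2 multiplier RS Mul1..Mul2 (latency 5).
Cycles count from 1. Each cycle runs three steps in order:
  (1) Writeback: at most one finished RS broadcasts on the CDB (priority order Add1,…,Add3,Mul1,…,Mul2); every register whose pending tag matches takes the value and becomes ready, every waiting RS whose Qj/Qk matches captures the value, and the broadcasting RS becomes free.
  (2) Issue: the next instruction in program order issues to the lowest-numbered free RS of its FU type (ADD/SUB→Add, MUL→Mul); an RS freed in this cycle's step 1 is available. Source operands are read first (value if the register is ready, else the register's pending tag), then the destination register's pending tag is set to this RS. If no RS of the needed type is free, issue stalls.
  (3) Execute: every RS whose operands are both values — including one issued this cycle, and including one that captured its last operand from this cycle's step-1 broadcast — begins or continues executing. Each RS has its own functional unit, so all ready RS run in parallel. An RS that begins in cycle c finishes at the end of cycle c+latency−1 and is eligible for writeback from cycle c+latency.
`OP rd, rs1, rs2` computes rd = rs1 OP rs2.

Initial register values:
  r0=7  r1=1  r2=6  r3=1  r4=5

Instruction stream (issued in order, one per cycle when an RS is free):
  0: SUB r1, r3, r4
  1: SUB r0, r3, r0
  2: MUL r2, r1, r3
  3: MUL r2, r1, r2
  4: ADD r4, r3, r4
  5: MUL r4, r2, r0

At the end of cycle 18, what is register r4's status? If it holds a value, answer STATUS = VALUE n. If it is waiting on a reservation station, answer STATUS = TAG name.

STATUS = VALUE -96

cycle 1: issue SUB r1<-Add1 // r0:7,r1:Add1,r2:6,r3:1,r4:5
cycle 2: issue SUB r0<-Add2 // r0:Add2,r1:Add1,r2:6,r3:1,r4:5
cycle 3: CDB Add1=-4; issue MUL r2<-Mul1 // r0:Add2,r1:-4,r2:Mul1,r3:1,r4:5
cycle 4: CDB Add2=-6; issue MUL r2<-Mul2 // r0:-6,r1:-4,r2:Mul2,r3:1,r4:5
cycle 5: issue ADD r4<-Add1 // r0:-6,r1:-4,r2:Mul2,r3:1,r4:Add1
cycle 6: stall // r0:-6,r1:-4,r2:Mul2,r3:1,r4:Add1
cycle 7: CDB Add1=6; stall // r0:-6,r1:-4,r2:Mul2,r3:1,r4:6
cycle 8: CDB Mul1=-4; issue MUL r4<-Mul1 // r0:-6,r1:-4,r2:Mul2,r3:1,r4:Mul1
cycle 9: - // r0:-6,r1:-4,r2:Mul2,r3:1,r4:Mul1
cycle 10: - // r0:-6,r1:-4,r2:Mul2,r3:1,r4:Mul1
cycle 11: - // r0:-6,r1:-4,r2:Mul2,r3:1,r4:Mul1
cycle 12: - // r0:-6,r1:-4,r2:Mul2,r3:1,r4:Mul1
cycle 13: CDB Mul2=16 // r0:-6,r1:-4,r2:16,r3:1,r4:Mul1
cycle 14: - // r0:-6,r1:-4,r2:16,r3:1,r4:Mul1
cycle 15: - // r0:-6,r1:-4,r2:16,r3:1,r4:Mul1
cycle 16: - // r0:-6,r1:-4,r2:16,r3:1,r4:Mul1
cycle 17: - // r0:-6,r1:-4,r2:16,r3:1,r4:Mul1
cycle 18: CDB Mul1=-96 // r0:-6,r1:-4,r2:16,r3:1,r4:-96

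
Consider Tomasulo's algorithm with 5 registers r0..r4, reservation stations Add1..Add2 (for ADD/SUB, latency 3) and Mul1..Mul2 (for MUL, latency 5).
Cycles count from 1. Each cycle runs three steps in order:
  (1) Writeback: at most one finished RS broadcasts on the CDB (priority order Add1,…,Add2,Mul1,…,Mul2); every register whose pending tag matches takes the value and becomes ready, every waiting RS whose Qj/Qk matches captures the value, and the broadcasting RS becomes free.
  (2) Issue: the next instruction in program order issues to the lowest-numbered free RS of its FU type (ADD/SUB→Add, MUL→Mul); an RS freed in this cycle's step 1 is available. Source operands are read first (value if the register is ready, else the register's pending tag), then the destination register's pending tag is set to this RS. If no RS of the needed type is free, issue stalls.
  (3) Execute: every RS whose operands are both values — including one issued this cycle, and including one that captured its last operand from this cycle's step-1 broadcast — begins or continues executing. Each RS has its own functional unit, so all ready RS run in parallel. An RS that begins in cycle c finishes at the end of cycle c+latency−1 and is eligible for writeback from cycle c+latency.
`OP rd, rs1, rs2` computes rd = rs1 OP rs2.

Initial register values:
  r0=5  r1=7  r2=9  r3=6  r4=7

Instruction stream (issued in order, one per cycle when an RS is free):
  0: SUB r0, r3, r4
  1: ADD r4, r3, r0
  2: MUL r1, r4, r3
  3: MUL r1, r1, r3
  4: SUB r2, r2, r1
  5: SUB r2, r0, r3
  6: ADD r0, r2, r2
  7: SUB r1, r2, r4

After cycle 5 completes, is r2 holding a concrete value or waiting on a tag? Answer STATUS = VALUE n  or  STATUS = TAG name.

STATUS = TAG Add1

cycle 1: issue SUB r0<-Add1 // r0:Add1,r1:7,r2:9,r3:6,r4:7
cycle 2: issue ADD r4<-Add2 // r0:Add1,r1:7,r2:9,r3:6,r4:Add2
cycle 3: issue MUL r1<-Mul1 // r0:Add1,r1:Mul1,r2:9,r3:6,r4:Add2
cycle 4: CDB Add1=-1; issue MUL r1<-Mul2 // r0:-1,r1:Mul2,r2:9,r3:6,r4:Add2
cycle 5: issue SUB r2<-Add1 // r0:-1,r1:Mul2,r2:Add1,r3:6,r4:Add2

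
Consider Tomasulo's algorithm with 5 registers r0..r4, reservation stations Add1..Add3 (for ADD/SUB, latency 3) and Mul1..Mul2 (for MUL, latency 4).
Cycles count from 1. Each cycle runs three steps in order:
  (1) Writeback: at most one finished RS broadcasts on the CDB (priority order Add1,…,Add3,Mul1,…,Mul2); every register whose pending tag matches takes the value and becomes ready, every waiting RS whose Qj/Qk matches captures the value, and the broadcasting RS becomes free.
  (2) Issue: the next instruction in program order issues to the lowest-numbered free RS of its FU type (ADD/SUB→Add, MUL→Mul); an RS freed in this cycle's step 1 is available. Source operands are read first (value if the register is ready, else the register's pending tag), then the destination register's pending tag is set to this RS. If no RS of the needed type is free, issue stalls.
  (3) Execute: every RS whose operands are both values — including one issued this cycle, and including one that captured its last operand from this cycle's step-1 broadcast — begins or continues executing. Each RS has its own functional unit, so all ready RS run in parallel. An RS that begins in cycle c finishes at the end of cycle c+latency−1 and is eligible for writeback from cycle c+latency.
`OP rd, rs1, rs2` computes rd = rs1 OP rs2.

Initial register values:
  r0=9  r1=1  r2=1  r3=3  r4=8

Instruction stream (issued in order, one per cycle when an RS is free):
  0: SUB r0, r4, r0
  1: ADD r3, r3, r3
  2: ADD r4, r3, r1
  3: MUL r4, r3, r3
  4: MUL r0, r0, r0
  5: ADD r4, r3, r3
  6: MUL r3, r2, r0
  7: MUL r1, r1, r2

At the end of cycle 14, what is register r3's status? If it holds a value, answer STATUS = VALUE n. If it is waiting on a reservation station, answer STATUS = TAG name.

c1: issue SUB r0<-Add1 | r0:Add1,r1:1,r2:1,r3:3,r4:8
c2: issue ADD r3<-Add2 | r0:Add1,r1:1,r2:1,r3:Add2,r4:8
c3: issue ADD r4<-Add3 | r0:Add1,r1:1,r2:1,r3:Add2,r4:Add3
c4: CDB Add1=-1; issue MUL r4<-Mul1 | r0:-1,r1:1,r2:1,r3:Add2,r4:Mul1
c5: CDB Add2=6; issue MUL r0<-Mul2 | r0:Mul2,r1:1,r2:1,r3:6,r4:Mul1
c6: issue ADD r4<-Add1 | r0:Mul2,r1:1,r2:1,r3:6,r4:Add1
c7: stall | r0:Mul2,r1:1,r2:1,r3:6,r4:Add1
c8: CDB Add3=7; stall | r0:Mul2,r1:1,r2:1,r3:6,r4:Add1
c9: CDB Add1=12; stall | r0:Mul2,r1:1,r2:1,r3:6,r4:12
c10: CDB Mul1=36; issue MUL r3<-Mul1 | r0:Mul2,r1:1,r2:1,r3:Mul1,r4:12
c11: CDB Mul2=1; issue MUL r1<-Mul2 | r0:1,r1:Mul2,r2:1,r3:Mul1,r4:12
c12: - | r0:1,r1:Mul2,r2:1,r3:Mul1,r4:12
c13: - | r0:1,r1:Mul2,r2:1,r3:Mul1,r4:12
c14: - | r0:1,r1:Mul2,r2:1,r3:Mul1,r4:12

STATUS = TAG Mul1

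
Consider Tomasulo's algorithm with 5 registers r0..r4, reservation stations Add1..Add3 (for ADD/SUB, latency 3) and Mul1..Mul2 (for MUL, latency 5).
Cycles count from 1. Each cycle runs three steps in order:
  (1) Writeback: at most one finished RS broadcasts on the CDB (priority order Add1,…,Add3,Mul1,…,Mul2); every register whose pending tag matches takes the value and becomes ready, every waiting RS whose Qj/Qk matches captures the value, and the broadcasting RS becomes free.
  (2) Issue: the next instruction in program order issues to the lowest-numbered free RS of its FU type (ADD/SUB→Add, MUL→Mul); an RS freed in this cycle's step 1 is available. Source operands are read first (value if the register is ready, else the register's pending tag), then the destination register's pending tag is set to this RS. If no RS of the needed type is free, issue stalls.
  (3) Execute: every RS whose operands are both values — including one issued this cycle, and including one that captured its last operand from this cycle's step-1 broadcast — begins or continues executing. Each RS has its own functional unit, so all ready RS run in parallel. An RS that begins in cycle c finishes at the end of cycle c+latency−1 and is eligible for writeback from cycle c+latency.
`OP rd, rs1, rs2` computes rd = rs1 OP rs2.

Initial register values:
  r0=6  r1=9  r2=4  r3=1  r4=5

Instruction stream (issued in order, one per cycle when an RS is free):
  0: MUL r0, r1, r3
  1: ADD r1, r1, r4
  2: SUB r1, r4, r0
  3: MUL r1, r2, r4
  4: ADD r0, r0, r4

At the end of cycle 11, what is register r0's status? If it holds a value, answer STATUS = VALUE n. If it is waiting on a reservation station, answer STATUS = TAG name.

STATUS = VALUE 14

cycle 1: issue MUL r0<-Mul1 // r0:Mul1,r1:9,r2:4,r3:1,r4:5
cycle 2: issue ADD r1<-Add1 // r0:Mul1,r1:Add1,r2:4,r3:1,r4:5
cycle 3: issue SUB r1<-Add2 // r0:Mul1,r1:Add2,r2:4,r3:1,r4:5
cycle 4: issue MUL r1<-Mul2 // r0:Mul1,r1:Mul2,r2:4,r3:1,r4:5
cycle 5: CDB Add1=14; issue ADD r0<-Add1 // r0:Add1,r1:Mul2,r2:4,r3:1,r4:5
cycle 6: CDB Mul1=9 // r0:Add1,r1:Mul2,r2:4,r3:1,r4:5
cycle 7: - // r0:Add1,r1:Mul2,r2:4,r3:1,r4:5
cycle 8: - // r0:Add1,r1:Mul2,r2:4,r3:1,r4:5
cycle 9: CDB Add1=14 // r0:14,r1:Mul2,r2:4,r3:1,r4:5
cycle 10: CDB Add2=-4 // r0:14,r1:Mul2,r2:4,r3:1,r4:5
cycle 11: CDB Mul2=20 // r0:14,r1:20,r2:4,r3:1,r4:5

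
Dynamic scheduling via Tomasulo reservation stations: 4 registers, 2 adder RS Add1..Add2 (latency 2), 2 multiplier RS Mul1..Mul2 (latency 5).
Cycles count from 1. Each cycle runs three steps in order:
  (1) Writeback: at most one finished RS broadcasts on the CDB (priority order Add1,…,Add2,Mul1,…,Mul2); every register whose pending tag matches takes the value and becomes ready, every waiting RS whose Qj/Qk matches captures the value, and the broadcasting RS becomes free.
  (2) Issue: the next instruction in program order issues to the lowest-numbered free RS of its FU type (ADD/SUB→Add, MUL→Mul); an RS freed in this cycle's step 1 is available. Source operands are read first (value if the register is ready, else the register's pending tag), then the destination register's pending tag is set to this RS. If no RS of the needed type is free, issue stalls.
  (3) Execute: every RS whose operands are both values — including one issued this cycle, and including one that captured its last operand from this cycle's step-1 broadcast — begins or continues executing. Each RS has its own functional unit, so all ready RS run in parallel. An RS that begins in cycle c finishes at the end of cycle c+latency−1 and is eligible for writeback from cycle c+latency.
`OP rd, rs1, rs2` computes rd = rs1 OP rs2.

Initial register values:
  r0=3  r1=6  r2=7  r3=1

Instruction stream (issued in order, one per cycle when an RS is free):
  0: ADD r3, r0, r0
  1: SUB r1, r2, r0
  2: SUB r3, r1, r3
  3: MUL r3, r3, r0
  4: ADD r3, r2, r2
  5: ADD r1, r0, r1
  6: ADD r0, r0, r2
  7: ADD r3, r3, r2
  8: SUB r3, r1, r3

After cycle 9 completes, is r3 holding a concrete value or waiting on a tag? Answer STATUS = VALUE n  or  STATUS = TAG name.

STATUS = TAG Add2

c1: issue ADD r3<-Add1 | r0:3,r1:6,r2:7,r3:Add1
c2: issue SUB r1<-Add2 | r0:3,r1:Add2,r2:7,r3:Add1
c3: CDB Add1=6; issue SUB r3<-Add1 | r0:3,r1:Add2,r2:7,r3:Add1
c4: CDB Add2=4; issue MUL r3<-Mul1 | r0:3,r1:4,r2:7,r3:Mul1
c5: issue ADD r3<-Add2 | r0:3,r1:4,r2:7,r3:Add2
c6: CDB Add1=-2; issue ADD r1<-Add1 | r0:3,r1:Add1,r2:7,r3:Add2
c7: CDB Add2=14; issue ADD r0<-Add2 | r0:Add2,r1:Add1,r2:7,r3:14
c8: CDB Add1=7; issue ADD r3<-Add1 | r0:Add2,r1:7,r2:7,r3:Add1
c9: CDB Add2=10; issue SUB r3<-Add2 | r0:10,r1:7,r2:7,r3:Add2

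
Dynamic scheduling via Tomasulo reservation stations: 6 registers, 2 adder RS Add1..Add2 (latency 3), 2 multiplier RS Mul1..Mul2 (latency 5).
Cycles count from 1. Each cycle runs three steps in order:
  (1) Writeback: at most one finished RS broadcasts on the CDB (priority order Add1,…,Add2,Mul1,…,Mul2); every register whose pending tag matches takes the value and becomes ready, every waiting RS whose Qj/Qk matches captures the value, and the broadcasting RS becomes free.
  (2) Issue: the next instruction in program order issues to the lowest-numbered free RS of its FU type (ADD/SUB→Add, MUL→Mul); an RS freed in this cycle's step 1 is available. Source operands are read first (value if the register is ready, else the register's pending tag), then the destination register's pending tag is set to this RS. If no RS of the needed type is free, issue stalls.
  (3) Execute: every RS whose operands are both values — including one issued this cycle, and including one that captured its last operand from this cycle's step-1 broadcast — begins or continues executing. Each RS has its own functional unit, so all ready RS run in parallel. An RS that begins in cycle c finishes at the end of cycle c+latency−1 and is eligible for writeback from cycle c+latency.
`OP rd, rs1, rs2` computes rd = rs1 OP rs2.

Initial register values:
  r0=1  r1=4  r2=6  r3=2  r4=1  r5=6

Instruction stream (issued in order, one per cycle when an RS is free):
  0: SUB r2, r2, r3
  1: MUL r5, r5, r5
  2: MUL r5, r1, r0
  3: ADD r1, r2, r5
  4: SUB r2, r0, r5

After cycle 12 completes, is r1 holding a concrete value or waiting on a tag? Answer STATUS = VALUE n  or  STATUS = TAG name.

  c1: issue SUB r2<-Add1  regs: r0:1,r1:4,r2:Add1,r3:2,r4:1,r5:6
  c2: issue MUL r5<-Mul1  regs: r0:1,r1:4,r2:Add1,r3:2,r4:1,r5:Mul1
  c3: issue MUL r5<-Mul2  regs: r0:1,r1:4,r2:Add1,r3:2,r4:1,r5:Mul2
  c4: CDB Add1=4; issue ADD r1<-Add1  regs: r0:1,r1:Add1,r2:4,r3:2,r4:1,r5:Mul2
  c5: issue SUB r2<-Add2  regs: r0:1,r1:Add1,r2:Add2,r3:2,r4:1,r5:Mul2
  c6: -  regs: r0:1,r1:Add1,r2:Add2,r3:2,r4:1,r5:Mul2
  c7: CDB Mul1=36  regs: r0:1,r1:Add1,r2:Add2,r3:2,r4:1,r5:Mul2
  c8: CDB Mul2=4  regs: r0:1,r1:Add1,r2:Add2,r3:2,r4:1,r5:4
  c9: -  regs: r0:1,r1:Add1,r2:Add2,r3:2,r4:1,r5:4
  c10: -  regs: r0:1,r1:Add1,r2:Add2,r3:2,r4:1,r5:4
  c11: CDB Add1=8  regs: r0:1,r1:8,r2:Add2,r3:2,r4:1,r5:4
  c12: CDB Add2=-3  regs: r0:1,r1:8,r2:-3,r3:2,r4:1,r5:4

STATUS = VALUE 8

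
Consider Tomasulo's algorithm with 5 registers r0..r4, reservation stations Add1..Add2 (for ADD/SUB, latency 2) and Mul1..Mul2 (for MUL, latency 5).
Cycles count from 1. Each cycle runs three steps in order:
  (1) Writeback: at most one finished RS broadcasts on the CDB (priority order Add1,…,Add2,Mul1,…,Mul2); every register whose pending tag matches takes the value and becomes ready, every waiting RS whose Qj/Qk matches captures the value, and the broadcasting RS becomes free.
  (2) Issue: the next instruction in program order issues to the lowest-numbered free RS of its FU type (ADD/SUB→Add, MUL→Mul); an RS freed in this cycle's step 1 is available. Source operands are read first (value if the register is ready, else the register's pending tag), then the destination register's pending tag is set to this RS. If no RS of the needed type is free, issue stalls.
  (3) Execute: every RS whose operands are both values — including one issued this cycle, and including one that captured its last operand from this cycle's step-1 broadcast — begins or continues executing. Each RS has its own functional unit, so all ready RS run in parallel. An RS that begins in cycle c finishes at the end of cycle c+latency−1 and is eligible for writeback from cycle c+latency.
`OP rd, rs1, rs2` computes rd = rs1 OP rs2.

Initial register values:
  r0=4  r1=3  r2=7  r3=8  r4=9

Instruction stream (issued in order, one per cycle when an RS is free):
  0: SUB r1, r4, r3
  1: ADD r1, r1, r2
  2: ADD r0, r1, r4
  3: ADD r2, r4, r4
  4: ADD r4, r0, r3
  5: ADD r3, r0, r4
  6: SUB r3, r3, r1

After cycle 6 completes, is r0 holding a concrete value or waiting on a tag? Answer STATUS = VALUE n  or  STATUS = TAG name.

c1: issue SUB r1<-Add1 | r0:4,r1:Add1,r2:7,r3:8,r4:9
c2: issue ADD r1<-Add2 | r0:4,r1:Add2,r2:7,r3:8,r4:9
c3: CDB Add1=1; issue ADD r0<-Add1 | r0:Add1,r1:Add2,r2:7,r3:8,r4:9
c4: stall | r0:Add1,r1:Add2,r2:7,r3:8,r4:9
c5: CDB Add2=8; issue ADD r2<-Add2 | r0:Add1,r1:8,r2:Add2,r3:8,r4:9
c6: stall | r0:Add1,r1:8,r2:Add2,r3:8,r4:9

STATUS = TAG Add1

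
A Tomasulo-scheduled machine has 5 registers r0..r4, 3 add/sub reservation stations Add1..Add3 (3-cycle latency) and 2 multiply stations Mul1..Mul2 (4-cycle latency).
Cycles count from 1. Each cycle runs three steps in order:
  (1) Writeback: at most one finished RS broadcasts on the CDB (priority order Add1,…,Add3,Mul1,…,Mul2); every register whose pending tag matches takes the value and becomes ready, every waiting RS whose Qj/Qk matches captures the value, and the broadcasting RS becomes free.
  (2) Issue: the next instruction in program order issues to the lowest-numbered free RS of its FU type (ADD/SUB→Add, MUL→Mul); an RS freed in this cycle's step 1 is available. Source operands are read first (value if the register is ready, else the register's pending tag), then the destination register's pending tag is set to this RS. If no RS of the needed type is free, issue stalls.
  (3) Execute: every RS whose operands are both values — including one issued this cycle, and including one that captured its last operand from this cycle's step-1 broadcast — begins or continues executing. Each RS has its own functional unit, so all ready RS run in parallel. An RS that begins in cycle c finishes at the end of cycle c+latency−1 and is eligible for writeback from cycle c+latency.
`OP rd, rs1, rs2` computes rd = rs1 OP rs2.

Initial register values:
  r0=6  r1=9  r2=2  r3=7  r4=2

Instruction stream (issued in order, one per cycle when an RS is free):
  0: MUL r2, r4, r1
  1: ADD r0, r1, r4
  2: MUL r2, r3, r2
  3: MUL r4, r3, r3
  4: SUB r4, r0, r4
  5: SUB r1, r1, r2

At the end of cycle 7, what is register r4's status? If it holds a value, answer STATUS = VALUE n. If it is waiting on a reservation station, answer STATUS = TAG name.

cycle 1: issue MUL r2<-Mul1 // r0:6,r1:9,r2:Mul1,r3:7,r4:2
cycle 2: issue ADD r0<-Add1 // r0:Add1,r1:9,r2:Mul1,r3:7,r4:2
cycle 3: issue MUL r2<-Mul2 // r0:Add1,r1:9,r2:Mul2,r3:7,r4:2
cycle 4: stall // r0:Add1,r1:9,r2:Mul2,r3:7,r4:2
cycle 5: CDB Add1=11; stall // r0:11,r1:9,r2:Mul2,r3:7,r4:2
cycle 6: CDB Mul1=18; issue MUL r4<-Mul1 // r0:11,r1:9,r2:Mul2,r3:7,r4:Mul1
cycle 7: issue SUB r4<-Add1 // r0:11,r1:9,r2:Mul2,r3:7,r4:Add1

STATUS = TAG Add1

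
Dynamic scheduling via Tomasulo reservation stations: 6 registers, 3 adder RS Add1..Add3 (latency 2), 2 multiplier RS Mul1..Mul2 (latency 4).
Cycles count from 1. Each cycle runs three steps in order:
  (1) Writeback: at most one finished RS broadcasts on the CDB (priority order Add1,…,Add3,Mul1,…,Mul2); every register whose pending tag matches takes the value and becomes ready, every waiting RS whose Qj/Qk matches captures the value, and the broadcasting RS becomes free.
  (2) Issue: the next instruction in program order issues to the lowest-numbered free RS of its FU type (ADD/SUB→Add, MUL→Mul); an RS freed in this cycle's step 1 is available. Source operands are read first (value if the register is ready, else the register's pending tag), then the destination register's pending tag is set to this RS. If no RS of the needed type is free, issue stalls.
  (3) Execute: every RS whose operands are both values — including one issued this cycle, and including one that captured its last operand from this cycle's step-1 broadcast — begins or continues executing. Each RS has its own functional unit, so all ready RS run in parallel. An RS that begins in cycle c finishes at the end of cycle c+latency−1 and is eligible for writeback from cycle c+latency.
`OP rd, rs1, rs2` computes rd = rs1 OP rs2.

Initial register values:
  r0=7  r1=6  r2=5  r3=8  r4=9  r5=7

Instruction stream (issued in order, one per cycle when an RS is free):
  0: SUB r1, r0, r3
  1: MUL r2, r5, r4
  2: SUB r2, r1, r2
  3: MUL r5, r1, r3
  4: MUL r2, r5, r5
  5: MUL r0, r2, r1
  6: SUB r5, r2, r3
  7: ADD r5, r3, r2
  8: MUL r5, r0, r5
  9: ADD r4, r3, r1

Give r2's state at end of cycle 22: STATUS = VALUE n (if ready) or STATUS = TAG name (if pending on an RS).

cycle 1: issue SUB r1<-Add1 // r0:7,r1:Add1,r2:5,r3:8,r4:9,r5:7
cycle 2: issue MUL r2<-Mul1 // r0:7,r1:Add1,r2:Mul1,r3:8,r4:9,r5:7
cycle 3: CDB Add1=-1; issue SUB r2<-Add1 // r0:7,r1:-1,r2:Add1,r3:8,r4:9,r5:7
cycle 4: issue MUL r5<-Mul2 // r0:7,r1:-1,r2:Add1,r3:8,r4:9,r5:Mul2
cycle 5: stall // r0:7,r1:-1,r2:Add1,r3:8,r4:9,r5:Mul2
cycle 6: CDB Mul1=63; issue MUL r2<-Mul1 // r0:7,r1:-1,r2:Mul1,r3:8,r4:9,r5:Mul2
cycle 7: stall // r0:7,r1:-1,r2:Mul1,r3:8,r4:9,r5:Mul2
cycle 8: CDB Add1=-64; stall // r0:7,r1:-1,r2:Mul1,r3:8,r4:9,r5:Mul2
cycle 9: CDB Mul2=-8; issue MUL r0<-Mul2 // r0:Mul2,r1:-1,r2:Mul1,r3:8,r4:9,r5:-8
cycle 10: issue SUB r5<-Add1 // r0:Mul2,r1:-1,r2:Mul1,r3:8,r4:9,r5:Add1
cycle 11: issue ADD r5<-Add2 // r0:Mul2,r1:-1,r2:Mul1,r3:8,r4:9,r5:Add2
cycle 12: stall // r0:Mul2,r1:-1,r2:Mul1,r3:8,r4:9,r5:Add2
cycle 13: CDB Mul1=64; issue MUL r5<-Mul1 // r0:Mul2,r1:-1,r2:64,r3:8,r4:9,r5:Mul1
cycle 14: issue ADD r4<-Add3 // r0:Mul2,r1:-1,r2:64,r3:8,r4:Add3,r5:Mul1
cycle 15: CDB Add1=56 // r0:Mul2,r1:-1,r2:64,r3:8,r4:Add3,r5:Mul1
cycle 16: CDB Add2=72 // r0:Mul2,r1:-1,r2:64,r3:8,r4:Add3,r5:Mul1
cycle 17: CDB Add3=7 // r0:Mul2,r1:-1,r2:64,r3:8,r4:7,r5:Mul1
cycle 18: CDB Mul2=-64 // r0:-64,r1:-1,r2:64,r3:8,r4:7,r5:Mul1
cycle 19: - // r0:-64,r1:-1,r2:64,r3:8,r4:7,r5:Mul1
cycle 20: - // r0:-64,r1:-1,r2:64,r3:8,r4:7,r5:Mul1
cycle 21: - // r0:-64,r1:-1,r2:64,r3:8,r4:7,r5:Mul1
cycle 22: CDB Mul1=-4608 // r0:-64,r1:-1,r2:64,r3:8,r4:7,r5:-4608

STATUS = VALUE 64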